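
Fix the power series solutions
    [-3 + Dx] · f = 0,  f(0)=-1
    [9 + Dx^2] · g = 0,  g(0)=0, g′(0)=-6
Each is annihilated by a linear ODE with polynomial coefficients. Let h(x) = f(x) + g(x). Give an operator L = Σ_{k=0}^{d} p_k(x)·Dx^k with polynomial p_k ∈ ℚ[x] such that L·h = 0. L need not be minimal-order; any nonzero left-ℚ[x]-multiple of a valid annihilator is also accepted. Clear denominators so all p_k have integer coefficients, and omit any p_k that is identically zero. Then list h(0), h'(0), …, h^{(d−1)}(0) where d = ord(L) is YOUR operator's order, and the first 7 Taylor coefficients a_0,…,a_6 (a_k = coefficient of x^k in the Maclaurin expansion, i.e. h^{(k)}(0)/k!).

f: a_k = -1, -3, -9/2, -9/2, -27/8, -81/40, -81/80, …
g: a_k = 0, -6, 0, 9, 0, -81/20, 0, …
Sum ⇒ L₀ = lclm(L_f,L_g) in ℚ(x)⟨Dx⟩.
L = -27 + 9·Dx - 3·Dx^2 + Dx^3  (order 3).
h: a_k = -1, -9, -9/2, 9/2, -27/8, -243/40, -81/80, …
ICs: h(0) = -1, h′(0) = -9, h′′(0) = -9.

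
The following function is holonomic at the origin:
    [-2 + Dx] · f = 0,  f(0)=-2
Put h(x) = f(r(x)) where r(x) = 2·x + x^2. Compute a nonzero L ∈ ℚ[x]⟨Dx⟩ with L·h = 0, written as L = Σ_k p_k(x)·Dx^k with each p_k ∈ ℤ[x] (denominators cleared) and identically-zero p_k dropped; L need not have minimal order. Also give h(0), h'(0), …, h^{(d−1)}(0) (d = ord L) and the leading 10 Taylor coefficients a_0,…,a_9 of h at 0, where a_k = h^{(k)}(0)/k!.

L = (-4 - 4·x) + Dx  (order 1).
h: a_k = -2, -8, -20, -112/3, -172/3, -1136/15, -3992/45, -5920/63, -28772/315, -233488/2835, …
ICs: h(0) = -2.

f: a_k = -2, -4, -4, -8/3, -4/3, -8/15, -8/45, -16/315, -4/315, -8/2835, …
Change of var in L_f (x↦r) gives L₀.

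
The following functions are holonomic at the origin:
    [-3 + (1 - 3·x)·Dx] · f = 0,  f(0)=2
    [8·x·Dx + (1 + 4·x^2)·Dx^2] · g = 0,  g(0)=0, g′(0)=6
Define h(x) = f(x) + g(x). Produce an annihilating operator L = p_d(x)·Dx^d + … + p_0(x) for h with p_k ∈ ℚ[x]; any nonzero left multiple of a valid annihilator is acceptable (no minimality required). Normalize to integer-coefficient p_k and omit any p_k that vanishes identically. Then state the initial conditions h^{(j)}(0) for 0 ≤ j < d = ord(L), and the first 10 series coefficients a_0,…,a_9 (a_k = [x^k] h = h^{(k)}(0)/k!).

f: a_k = 2, 6, 18, 54, 162, 486, 1458, 4374, 13122, 39366, …
g: a_k = 0, 6, 0, -8, 0, 96/5, 0, -384/7, 0, 512/3, …
Sum ⇒ L₀ = lclm(L_f,L_g) in ℚ(x)⟨Dx⟩.
L = (-24 + 288·x + 288·x^2)·Dx + (31 - 24·x + 204·x^2 + 288·x^3)·Dx^2 + (-3 + 5·x + 20·x^3 + 48·x^4)·Dx^3  (order 3).
h: a_k = 2, 12, 18, 46, 162, 2526/5, 1458, 30234/7, 13122, 118610/3, …
ICs: h(0) = 2, h′(0) = 12, h′′(0) = 36.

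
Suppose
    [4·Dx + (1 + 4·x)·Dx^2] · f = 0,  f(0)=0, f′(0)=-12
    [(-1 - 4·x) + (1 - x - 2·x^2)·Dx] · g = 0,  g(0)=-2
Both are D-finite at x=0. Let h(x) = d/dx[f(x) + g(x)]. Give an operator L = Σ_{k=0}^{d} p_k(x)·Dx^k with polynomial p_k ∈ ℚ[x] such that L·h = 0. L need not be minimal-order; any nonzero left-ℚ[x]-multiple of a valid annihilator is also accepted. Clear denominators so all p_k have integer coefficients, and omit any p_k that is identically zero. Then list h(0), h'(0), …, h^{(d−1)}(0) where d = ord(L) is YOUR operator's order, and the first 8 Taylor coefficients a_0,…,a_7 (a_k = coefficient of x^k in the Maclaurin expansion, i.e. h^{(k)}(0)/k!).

f: a_k = 0, -12, 24, -64, 192, -3072/5, 2048, -49152/7, …
g: a_k = -2, -2, -6, -10, -22, -42, -86, -170, …
h₀=f+g: left-lcm gives L₀, ord ≤ 3.
Derive L from L₀ (diff closure).
L = (-156 - 624·x - 1440·x^2 - 768·x^3 - 768·x^4) + (1 - 160·x - 1064·x^2 - 1952·x^3 - 1600·x^4 - 1280·x^5)·Dx + (5 + 39·x + 66·x^2 - 80·x^3 - 240·x^4 - 384·x^5 - 256·x^6)·Dx^2  (order 2).
h: a_k = -14, 36, -222, 680, -3282, 11772, -50342, 193872, …
ICs: h(0) = -14, h′(0) = 36.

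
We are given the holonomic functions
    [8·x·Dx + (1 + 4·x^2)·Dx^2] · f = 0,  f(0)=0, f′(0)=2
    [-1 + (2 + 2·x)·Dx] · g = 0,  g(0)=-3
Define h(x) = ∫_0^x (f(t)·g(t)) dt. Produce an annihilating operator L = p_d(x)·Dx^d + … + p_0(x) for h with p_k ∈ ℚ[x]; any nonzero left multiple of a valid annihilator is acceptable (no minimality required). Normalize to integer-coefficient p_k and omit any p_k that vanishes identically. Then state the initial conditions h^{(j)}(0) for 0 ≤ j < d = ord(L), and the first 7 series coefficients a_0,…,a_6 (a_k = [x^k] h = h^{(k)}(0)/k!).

L = (3 - 16·x - 4·x^2)·Dx + (-4 + 28·x + 48·x^2 + 16·x^3)·Dx^2 + (4 + 8·x + 20·x^2 + 32·x^3 + 16·x^4)·Dx^3  (order 3).
h: a_k = 0, 0, -3, -1, 35/16, 29/40, -6389/1920, …
ICs: h(0) = 0, h′(0) = 0, h′′(0) = -6.

f: a_k = 0, 2, 0, -8/3, 0, 32/5, 0, …
g: a_k = -3, -3/2, 3/8, -3/16, 15/128, -21/256, 63/1024, …
h₀=f·g: eliminate ⇒ L₀, order ≤ 2·1.
∫: right-multiply L₀ by Dx.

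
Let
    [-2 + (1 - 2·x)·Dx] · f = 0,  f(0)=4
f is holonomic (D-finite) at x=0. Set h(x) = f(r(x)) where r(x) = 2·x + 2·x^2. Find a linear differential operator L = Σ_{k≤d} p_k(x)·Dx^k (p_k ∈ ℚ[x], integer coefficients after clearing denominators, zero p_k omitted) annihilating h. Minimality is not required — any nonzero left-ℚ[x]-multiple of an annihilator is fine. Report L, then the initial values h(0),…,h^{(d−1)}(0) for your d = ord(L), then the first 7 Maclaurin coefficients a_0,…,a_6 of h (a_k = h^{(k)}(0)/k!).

L = (4 + 8·x) + (-1 + 4·x + 4·x^2)·Dx  (order 1).
h: a_k = 4, 16, 80, 384, 1856, 8960, 43264, …
ICs: h(0) = 4.

f: a_k = 4, 8, 16, 32, 64, 128, 256, …
Substitute x→r, Dx→(1/r')Dx; clear ⇒ L₀.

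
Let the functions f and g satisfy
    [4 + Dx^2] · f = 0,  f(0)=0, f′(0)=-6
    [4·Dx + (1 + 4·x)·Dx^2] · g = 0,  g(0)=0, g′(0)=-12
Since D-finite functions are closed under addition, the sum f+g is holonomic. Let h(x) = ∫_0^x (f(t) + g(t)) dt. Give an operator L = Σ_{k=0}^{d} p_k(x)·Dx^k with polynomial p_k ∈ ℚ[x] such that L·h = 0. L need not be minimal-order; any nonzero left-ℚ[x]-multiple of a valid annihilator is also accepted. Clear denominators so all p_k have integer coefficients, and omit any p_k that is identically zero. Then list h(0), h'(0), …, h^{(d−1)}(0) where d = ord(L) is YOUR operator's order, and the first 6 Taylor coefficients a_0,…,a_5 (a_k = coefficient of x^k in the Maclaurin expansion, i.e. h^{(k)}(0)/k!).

L = (400 + 128·x + 256·x^2)·Dx^2 + (36 + 176·x + 192·x^2 + 256·x^3)·Dx^3 + (100 + 32·x + 64·x^2)·Dx^4 + (9 + 44·x + 48·x^2 + 64·x^3)·Dx^5  (order 5).
h: a_k = 0, 0, -9, 8, -15, 192/5, …
ICs: h(0) = 0, h′(0) = 0, h′′(0) = -18, h′′′(0) = 48, h′′′′(0) = -360.

f: a_k = 0, -6, 0, 4, 0, -4/5, …
g: a_k = 0, -12, 24, -64, 192, -3072/5, …
Weyl lclm of L_f,L_g ⇒ L₀ (ord ≤ 4).
h=∫₀ˣh₀: take L = L₀·Dx.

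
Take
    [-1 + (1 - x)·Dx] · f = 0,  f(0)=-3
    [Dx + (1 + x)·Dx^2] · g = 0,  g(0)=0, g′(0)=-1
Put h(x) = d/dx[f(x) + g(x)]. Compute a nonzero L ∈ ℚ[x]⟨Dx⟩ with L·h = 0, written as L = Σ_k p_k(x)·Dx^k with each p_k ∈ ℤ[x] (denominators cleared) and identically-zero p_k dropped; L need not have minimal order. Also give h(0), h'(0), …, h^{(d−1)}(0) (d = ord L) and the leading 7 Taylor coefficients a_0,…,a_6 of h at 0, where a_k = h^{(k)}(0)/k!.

L = (10 + 2·x) + (4 + 16·x + 4·x^2)·Dx + (-3 - x + 3·x^2 + x^3)·Dx^2  (order 2).
h: a_k = -4, -5, -10, -11, -16, -17, -22, …
ICs: h(0) = -4, h′(0) = -5.

f: a_k = -3, -3, -3, -3, -3, -3, -3, …
g: a_k = 0, -1, 1/2, -1/3, 1/4, -1/5, 1/6, …
L₀ := lclm(L_f,L_g); ord L₀ ≤ 1+2.
h=h₀': d/dx-closure on L₀ ⇒ L.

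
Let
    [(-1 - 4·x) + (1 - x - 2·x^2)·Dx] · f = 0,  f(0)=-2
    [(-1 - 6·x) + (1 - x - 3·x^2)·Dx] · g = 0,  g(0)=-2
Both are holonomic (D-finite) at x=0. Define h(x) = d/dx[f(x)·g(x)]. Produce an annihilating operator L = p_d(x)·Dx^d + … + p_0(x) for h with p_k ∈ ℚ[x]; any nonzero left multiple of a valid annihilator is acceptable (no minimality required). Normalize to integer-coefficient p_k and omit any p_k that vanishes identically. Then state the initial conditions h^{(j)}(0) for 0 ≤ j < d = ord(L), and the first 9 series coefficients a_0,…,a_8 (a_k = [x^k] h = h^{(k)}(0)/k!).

L = (16 + 18·x - 36·x^2 - 368·x^3 - 132·x^4 + 900·x^5 + 720·x^6) + (-2 - 4·x + 39·x^2 + 16·x^3 - 160·x^4 - 69·x^5 + 210·x^6 + 144·x^7)·Dx  (order 1).
h: a_k = 8, 64, 228, 864, 2640, 8088, 22904, 64000, 172620, …
ICs: h(0) = 8.

f: a_k = -2, -2, -6, -10, -22, -42, -86, -170, -342, …
g: a_k = -2, -2, -8, -14, -38, -80, -194, -434, -1016, …
h₀=f·g: eliminate ⇒ L₀, order ≤ 1·1.
h=h₀': d/dx-closure on L₀ ⇒ L.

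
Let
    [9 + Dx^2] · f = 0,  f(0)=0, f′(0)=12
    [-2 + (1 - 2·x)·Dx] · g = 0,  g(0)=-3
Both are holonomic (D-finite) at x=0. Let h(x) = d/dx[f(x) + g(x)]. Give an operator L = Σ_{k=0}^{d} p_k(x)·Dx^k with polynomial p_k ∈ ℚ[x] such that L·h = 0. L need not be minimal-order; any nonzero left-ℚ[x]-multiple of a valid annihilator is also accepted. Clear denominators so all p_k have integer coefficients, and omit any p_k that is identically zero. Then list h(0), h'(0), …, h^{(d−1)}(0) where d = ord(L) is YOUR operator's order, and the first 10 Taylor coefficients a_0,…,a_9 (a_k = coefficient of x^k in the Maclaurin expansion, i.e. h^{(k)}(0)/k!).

L = (684 - 432·x + 432·x^2) + (-99 + 306·x - 324·x^2 + 216·x^3)·Dx + (76 - 48·x + 48·x^2)·Dx^2 + (-11 + 34·x - 36·x^2 + 24·x^3)·Dx^3  (order 3).
h: a_k = 6, -24, -126, -192, -879/2, -1152, -54003/20, -6144, -15480693/1120, -30720, …
ICs: h(0) = 6, h′(0) = -24, h′′(0) = -252.

f: a_k = 0, 12, 0, -18, 0, 81/10, 0, -243/140, 0, 243/1120, …
g: a_k = -3, -6, -12, -24, -48, -96, -192, -384, -768, -1536, …
Sum ⇒ L₀ = lclm(L_f,L_g) in ℚ(x)⟨Dx⟩.
Differentiate: ansatz ord ≤ ord L₀ ⇒ L.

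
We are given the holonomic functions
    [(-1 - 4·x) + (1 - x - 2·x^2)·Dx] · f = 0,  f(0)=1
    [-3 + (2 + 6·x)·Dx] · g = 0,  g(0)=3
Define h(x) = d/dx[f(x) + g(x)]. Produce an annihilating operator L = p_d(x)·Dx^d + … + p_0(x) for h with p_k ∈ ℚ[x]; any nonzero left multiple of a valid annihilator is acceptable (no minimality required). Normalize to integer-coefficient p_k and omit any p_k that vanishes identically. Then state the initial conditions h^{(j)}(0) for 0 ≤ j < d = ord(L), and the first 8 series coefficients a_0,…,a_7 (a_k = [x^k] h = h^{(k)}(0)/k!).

L = (-114 - 522·x - 1152·x^2 - 816·x^3 - 720·x^4) + (-31 - 414·x - 1803·x^2 - 3208·x^3 - 3084·x^4 - 2160·x^5)·Dx + (10 + 66·x + 110·x^2 - 74·x^3 - 456·x^4 - 808·x^5 - 480·x^6)·Dx^2  (order 2).
h: a_k = 11/2, -3/4, 483/16, 193/32, 52395/256, -5685/512, 2734151/2048, -2840679/4096, …
ICs: h(0) = 11/2, h′(0) = -3/4.

f: a_k = 1, 1, 3, 5, 11, 21, 43, 85, …
g: a_k = 3, 9/2, -27/8, 81/16, -1215/128, 5103/256, -45927/1024, 216513/2048, …
h₀=f+g: left-lcm gives L₀, ord ≤ 2.
h=h₀': d/dx-closure on L₀ ⇒ L.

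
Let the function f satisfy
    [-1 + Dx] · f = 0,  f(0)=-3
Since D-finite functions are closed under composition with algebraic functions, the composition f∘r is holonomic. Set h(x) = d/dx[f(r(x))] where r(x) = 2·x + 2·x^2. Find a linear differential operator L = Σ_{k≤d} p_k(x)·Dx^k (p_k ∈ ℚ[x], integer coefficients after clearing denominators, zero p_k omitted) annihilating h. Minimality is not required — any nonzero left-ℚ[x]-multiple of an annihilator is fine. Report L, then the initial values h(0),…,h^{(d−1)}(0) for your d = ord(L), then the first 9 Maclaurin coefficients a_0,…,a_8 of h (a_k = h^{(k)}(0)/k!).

L = (4 + 8·x + 8·x^2) + (-1 - 2·x)·Dx  (order 1).
h: a_k = -6, -24, -48, -80, -104, -608/5, -1856/15, -12224/105, -2096/21, …
ICs: h(0) = -6.

f: a_k = -3, -3, -3/2, -1/2, -1/8, -1/40, -1/240, -1/1680, -1/13440, …
h₀=f(r): pull back L_f along r ⇒ L₀.
h=h₀': d/dx-closure on L₀ ⇒ L.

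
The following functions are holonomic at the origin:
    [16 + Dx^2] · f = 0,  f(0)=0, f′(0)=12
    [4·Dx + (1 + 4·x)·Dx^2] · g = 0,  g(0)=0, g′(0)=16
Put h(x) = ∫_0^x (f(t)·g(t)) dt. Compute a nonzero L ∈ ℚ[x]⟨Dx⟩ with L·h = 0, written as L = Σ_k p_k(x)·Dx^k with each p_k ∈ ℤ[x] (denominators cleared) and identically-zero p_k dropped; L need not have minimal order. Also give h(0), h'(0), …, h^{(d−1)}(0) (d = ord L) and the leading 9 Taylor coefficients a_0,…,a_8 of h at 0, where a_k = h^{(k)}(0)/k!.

L = (-768 + 6144·x + 77824·x^2 + 262144·x^3 + 262144·x^4)·Dx + (256 + 5120·x + 24576·x^2 + 32768·x^3)·Dx^2 + (1280·x + 10752·x^2 + 32768·x^3 + 32768·x^4)·Dx^3 + (16 + 320·x + 1536·x^2 + 2048·x^3)·Dx^4 + (3 + 56·x + 368·x^2 + 1024·x^3 + 1024·x^4)·Dx^5  (order 5).
h: a_k = 0, 0, 0, 64, -96, 512/5, -1024/3, 22528/21, -15872/5, …
ICs: h(0) = 0, h′(0) = 0, h′′(0) = 0, h′′′(0) = 384, h′′′′(0) = -2304.

f: a_k = 0, 12, 0, -32, 0, 128/5, 0, -1024/105, 0, …
g: a_k = 0, 16, -32, 256/3, -256, 4096/5, -8192/3, 65536/7, -32768, …
Sym-product of L_f,L_g gives L₀ (≤ ord 4).
∫: right-multiply L₀ by Dx.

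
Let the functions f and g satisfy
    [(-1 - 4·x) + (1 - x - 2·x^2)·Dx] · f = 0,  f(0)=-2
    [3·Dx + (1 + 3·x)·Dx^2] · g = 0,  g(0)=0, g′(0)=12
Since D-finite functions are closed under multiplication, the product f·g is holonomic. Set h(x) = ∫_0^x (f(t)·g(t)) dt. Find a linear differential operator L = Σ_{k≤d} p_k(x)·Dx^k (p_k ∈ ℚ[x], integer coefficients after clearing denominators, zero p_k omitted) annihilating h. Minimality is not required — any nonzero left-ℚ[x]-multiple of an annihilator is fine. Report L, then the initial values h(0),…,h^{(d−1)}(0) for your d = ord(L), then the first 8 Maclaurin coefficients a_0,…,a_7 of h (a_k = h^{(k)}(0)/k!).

f: a_k = -2, -2, -6, -10, -22, -42, -86, -170, …
g: a_k = 0, 12, -18, 36, -81, 972/5, -486, 8748/7, …
h₀=f·g: eliminate ⇒ L₀, order ≤ 1·2.
h=∫h₀ ⇒ L = L₀·Dx.
L = (7 + 24·x)·Dx + (-1 + 17·x + 30·x^2)·Dx^2 + (-1 - 2·x + 5·x^2 + 6·x^3)·Dx^3  (order 3).
h: a_k = 0, 0, -12, 4, -27, 78/5, -439/5, 3006/35, …
ICs: h(0) = 0, h′(0) = 0, h′′(0) = -24.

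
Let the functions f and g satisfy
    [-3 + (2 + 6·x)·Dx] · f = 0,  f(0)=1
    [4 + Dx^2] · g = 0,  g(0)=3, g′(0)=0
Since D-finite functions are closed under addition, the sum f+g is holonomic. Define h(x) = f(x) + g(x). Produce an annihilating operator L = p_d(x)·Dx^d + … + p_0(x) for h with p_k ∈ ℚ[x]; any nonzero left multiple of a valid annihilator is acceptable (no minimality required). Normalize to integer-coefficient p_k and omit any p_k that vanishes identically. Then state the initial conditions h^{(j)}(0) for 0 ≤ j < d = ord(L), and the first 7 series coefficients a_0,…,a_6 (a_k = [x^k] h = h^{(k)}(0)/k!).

f: a_k = 1, 3/2, -9/8, 27/16, -405/128, 1701/256, -15309/1024, …
g: a_k = 3, 0, -6, 0, 2, 0, -4/15, …
h₀=f+g: left-lcm gives L₀, ord ≤ 3.
L = (-516 - 1152·x - 1728·x^2) + (56 + 936·x + 3456·x^2 + 3456·x^3)·Dx + (-129 - 288·x - 432·x^2)·Dx^2 + (14 + 234·x + 864·x^2 + 864·x^3)·Dx^3  (order 3).
h: a_k = 4, 3/2, -57/8, 27/16, -149/128, 1701/256, -233731/15360, …
ICs: h(0) = 4, h′(0) = 3/2, h′′(0) = -57/4.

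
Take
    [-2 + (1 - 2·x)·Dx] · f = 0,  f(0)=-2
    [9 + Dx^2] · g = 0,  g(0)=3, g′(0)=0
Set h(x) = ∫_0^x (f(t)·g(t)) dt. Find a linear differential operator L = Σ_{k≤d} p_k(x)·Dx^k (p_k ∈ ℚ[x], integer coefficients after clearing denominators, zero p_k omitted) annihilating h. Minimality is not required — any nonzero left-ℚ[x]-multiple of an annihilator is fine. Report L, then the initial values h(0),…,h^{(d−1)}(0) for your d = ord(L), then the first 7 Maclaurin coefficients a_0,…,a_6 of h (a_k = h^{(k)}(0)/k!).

L = (-9 + 18·x)·Dx + 4·Dx^2 + (-1 + 2·x)·Dx^3  (order 3).
h: a_k = 0, -6, -6, 1, 3/2, -33/20, -11/4, …
ICs: h(0) = 0, h′(0) = -6, h′′(0) = -12.

f: a_k = -2, -4, -8, -16, -32, -64, -128, …
g: a_k = 3, 0, -27/2, 0, 81/8, 0, -243/80, …
Product ⇒ symmetric product L₀, ord ≤ 2.
∫: right-multiply L₀ by Dx.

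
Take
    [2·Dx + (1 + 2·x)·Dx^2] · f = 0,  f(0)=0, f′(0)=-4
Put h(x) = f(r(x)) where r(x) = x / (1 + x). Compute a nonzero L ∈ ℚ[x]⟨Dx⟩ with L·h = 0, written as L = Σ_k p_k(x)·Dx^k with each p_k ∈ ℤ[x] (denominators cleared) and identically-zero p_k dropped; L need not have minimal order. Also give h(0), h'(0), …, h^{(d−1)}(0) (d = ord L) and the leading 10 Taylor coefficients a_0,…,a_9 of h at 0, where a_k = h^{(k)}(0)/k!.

L = (4 + 6·x)·Dx + (1 + 4·x + 3·x^2)·Dx^2  (order 2).
h: a_k = 0, -4, 8, -52/3, 40, -484/5, 728/3, -4372/7, 1640, -39364/9, …
ICs: h(0) = 0, h′(0) = -4.

f: a_k = 0, -4, 4, -16/3, 8, -64/5, 64/3, -256/7, 64, -1024/9, …
Substitute x→r, Dx→(1/r')Dx; clear ⇒ L₀.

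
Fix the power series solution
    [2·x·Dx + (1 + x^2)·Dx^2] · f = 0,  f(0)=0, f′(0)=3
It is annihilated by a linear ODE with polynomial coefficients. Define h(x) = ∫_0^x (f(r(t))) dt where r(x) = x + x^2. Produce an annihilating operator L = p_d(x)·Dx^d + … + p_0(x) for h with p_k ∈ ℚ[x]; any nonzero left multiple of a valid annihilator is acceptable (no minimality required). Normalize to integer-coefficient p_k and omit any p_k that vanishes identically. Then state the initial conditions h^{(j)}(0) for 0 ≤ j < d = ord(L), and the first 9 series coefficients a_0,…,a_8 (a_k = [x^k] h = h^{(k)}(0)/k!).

L = (-2 + 2·x + 8·x^2 + 12·x^3 + 6·x^4)·Dx^2 + (1 + 2·x + x^2 + 4·x^3 + 5·x^4 + 2·x^5)·Dx^3  (order 3).
h: a_k = 0, 0, 3/2, 1, -1/4, -3/5, -2/5, 2/7, 39/56, …
ICs: h(0) = 0, h′(0) = 0, h′′(0) = 3.

f: a_k = 0, 3, 0, -1, 0, 3/5, 0, -3/7, 0, …
L₀ from L_f via x↦r, Dx↦r'^{-1}Dx.
h=∫h₀ ⇒ L = L₀·Dx.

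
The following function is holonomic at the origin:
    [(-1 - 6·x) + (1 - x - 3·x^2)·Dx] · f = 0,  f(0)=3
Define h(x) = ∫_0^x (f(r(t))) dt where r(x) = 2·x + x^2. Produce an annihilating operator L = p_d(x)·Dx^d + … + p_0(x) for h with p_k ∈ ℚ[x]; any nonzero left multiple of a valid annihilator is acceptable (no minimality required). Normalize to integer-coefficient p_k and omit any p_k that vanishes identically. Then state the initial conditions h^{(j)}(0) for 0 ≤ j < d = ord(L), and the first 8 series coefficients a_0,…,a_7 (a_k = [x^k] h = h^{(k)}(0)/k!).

f: a_k = 3, 3, 12, 21, 57, 120, 291, 651, …
Substitute x→r, Dx→(1/r')Dx; clear ⇒ L₀.
h=∫h₀ ⇒ L = L₀·Dx.
L = (2 + 26·x + 36·x^2 + 12·x^3)·Dx + (-1 + 2·x + 13·x^2 + 12·x^3 + 3·x^4)·Dx^2  (order 2).
h: a_k = 0, 3, 3, 17, 54, 1176/5, 965, 29613/7, …
ICs: h(0) = 0, h′(0) = 3.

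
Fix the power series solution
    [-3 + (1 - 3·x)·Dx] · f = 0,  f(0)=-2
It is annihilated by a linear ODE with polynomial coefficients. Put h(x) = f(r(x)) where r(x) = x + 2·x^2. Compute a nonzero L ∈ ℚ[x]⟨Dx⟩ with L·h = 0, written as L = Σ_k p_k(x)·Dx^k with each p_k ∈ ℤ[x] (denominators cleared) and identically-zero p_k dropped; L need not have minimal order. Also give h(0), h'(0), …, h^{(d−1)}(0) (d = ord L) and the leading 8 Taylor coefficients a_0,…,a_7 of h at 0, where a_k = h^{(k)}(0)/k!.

L = (3 + 12·x) + (-1 + 3·x + 6·x^2)·Dx  (order 1).
h: a_k = -2, -6, -30, -126, -558, -2430, -10638, -46494, …
ICs: h(0) = -2.

f: a_k = -2, -6, -18, -54, -162, -486, -1458, -4374, …
h₀=f(r): pull back L_f along r ⇒ L₀.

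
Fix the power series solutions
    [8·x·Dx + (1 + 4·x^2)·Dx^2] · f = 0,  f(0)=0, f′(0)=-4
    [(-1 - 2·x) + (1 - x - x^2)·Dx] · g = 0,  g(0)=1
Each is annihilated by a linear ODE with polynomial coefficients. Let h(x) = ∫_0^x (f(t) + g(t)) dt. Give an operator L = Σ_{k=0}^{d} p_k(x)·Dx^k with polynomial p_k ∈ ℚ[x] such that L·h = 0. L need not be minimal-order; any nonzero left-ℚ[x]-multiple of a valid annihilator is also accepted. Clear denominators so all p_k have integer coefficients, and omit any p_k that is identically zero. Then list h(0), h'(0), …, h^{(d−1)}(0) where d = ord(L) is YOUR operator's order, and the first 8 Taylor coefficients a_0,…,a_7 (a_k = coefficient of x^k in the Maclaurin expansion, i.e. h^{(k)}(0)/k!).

f: a_k = 0, -4, 0, 16/3, 0, -64/5, 0, 256/7, …
g: a_k = 1, 1, 2, 3, 5, 8, 13, 21, …
Sum ⇒ L₀ = lclm(L_f,L_g) in ℚ(x)⟨Dx⟩.
∫: right-multiply L₀ by Dx.
L = (16 - 64·x - 400·x^2 - 576·x^3 - 696·x^4 - 96·x^6)·Dx^2 + (-13 - 24·x - 22·x^2 - 204·x^3 - 548·x^4 - 488·x^5 - 48·x^6 - 96·x^7)·Dx^3 + (2 + 5·x + 14·x^2 - 2·x^3 + 13·x^4 - 92·x^5 - 48·x^6 - 16·x^7 - 16·x^8)·Dx^4  (order 4).
h: a_k = 0, 1, -3/2, 2/3, 25/12, 1, -4/5, 13/7, …
ICs: h(0) = 0, h′(0) = 1, h′′(0) = -3, h′′′(0) = 4.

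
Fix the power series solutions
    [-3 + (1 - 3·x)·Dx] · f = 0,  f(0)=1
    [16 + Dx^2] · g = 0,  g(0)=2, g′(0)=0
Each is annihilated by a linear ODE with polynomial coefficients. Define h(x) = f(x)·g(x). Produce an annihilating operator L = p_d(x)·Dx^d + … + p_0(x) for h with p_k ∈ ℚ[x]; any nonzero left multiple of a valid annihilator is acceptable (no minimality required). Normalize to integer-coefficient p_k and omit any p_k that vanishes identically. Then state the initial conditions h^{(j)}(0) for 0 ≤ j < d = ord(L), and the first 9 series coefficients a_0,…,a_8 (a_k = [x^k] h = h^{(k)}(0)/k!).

L = (-16 + 48·x) + 6·Dx + (-1 + 3·x)·Dx^2  (order 2).
h: a_k = 2, 6, 2, 6, 118/3, 118, 15418/45, 15418/15, 972358/315, …
ICs: h(0) = 2, h′(0) = 6.

f: a_k = 1, 3, 9, 27, 81, 243, 729, 2187, 6561, …
g: a_k = 2, 0, -16, 0, 64/3, 0, -512/45, 0, 1024/315, …
Product ⇒ symmetric product L₀, ord ≤ 2.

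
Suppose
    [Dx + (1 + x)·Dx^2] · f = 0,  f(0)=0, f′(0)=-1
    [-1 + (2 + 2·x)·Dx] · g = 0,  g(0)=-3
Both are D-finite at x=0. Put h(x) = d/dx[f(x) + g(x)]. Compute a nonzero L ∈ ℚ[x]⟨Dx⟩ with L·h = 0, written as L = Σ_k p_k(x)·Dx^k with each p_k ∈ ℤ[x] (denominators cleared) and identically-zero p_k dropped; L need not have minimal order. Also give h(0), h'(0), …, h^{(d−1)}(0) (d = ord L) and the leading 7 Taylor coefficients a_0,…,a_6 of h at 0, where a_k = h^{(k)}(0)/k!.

f: a_k = 0, -1, 1/2, -1/3, 1/4, -1/5, 1/6, …
g: a_k = -3, -3/2, 3/8, -3/16, 15/128, -21/256, 63/1024, …
h₀=f+g: left-lcm gives L₀, ord ≤ 3.
h=h₀': d/dx-closure on L₀ ⇒ L.
L = 1 + (5 + 5·x)·Dx + (2 + 4·x + 2·x^2)·Dx^2  (order 2).
h: a_k = -5/2, 7/4, -25/16, 47/32, -361/256, 701/512, -2741/2048, …
ICs: h(0) = -5/2, h′(0) = 7/4.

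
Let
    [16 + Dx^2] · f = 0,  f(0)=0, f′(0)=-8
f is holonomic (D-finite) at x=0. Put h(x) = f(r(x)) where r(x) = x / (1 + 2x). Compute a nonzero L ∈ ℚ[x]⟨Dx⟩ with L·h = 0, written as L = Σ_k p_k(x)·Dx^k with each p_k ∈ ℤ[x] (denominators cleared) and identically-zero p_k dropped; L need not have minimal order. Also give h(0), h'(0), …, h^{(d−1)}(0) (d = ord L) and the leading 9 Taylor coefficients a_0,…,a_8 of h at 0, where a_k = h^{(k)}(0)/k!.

L = 16 + (4 + 24·x + 48·x^2 + 32·x^3)·Dx + (1 + 8·x + 24·x^2 + 32·x^3 + 16·x^4)·Dx^2  (order 2).
h: a_k = 0, -8, 16, -32/3, -64, 5504/15, -1280, 1131008/315, -388096/45, …
ICs: h(0) = 0, h′(0) = -8.

f: a_k = 0, -8, 0, 64/3, 0, -256/15, 0, 2048/315, 0, …
h₀=f(r): pull back L_f along r ⇒ L₀.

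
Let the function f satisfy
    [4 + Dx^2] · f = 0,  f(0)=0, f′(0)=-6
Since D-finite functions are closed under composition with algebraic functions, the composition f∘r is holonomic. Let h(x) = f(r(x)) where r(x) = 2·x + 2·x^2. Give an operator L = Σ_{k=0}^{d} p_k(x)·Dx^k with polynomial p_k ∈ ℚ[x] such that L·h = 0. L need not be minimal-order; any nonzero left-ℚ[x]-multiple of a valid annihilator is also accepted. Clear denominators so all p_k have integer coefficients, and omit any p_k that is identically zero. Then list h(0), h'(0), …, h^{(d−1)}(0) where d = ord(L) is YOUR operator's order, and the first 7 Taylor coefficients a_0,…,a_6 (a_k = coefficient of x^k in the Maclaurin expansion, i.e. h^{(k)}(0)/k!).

f: a_k = 0, -6, 0, 4, 0, -4/5, 0, …
Substitute x→r, Dx→(1/r')Dx; clear ⇒ L₀.
L = (16 + 96·x + 192·x^2 + 128·x^3) - 2·Dx + (1 + 2·x)·Dx^2  (order 2).
h: a_k = 0, -12, -12, 32, 96, 352/5, -96, …
ICs: h(0) = 0, h′(0) = -12.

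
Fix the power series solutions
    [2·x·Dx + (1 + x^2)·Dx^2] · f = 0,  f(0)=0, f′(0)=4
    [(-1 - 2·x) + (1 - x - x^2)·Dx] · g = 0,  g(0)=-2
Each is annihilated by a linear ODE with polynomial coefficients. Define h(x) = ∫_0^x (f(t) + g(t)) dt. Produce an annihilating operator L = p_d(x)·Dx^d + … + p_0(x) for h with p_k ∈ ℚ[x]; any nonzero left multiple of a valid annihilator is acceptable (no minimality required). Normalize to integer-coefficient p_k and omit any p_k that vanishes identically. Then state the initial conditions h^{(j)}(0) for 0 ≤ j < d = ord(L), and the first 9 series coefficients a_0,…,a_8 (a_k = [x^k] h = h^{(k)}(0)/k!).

f: a_k = 0, 4, 0, -4/3, 0, 4/5, 0, -4/7, 0, …
g: a_k = -2, -2, -4, -6, -10, -16, -26, -42, -68, …
Sum ⇒ L₀ = lclm(L_f,L_g) in ℚ(x)⟨Dx⟩.
h=∫₀ˣh₀: take L = L₀·Dx.
L = (4 - 16·x - 64·x^2 - 72·x^3 - 66·x^4 - 6·x^6)·Dx^2 + (-10 - 24·x - 28·x^2 - 60·x^3 - 65·x^4 - 50·x^5 - 3·x^6 - 6·x^7)·Dx^3 + (2 + 2·x + 2·x^2 - 8·x^3 - 5·x^4 - 11·x^5 - 6·x^6 - x^7 - x^8)·Dx^4  (order 4).
h: a_k = 0, -2, 1, -4/3, -11/6, -2, -38/15, -26/7, -149/28, …
ICs: h(0) = 0, h′(0) = -2, h′′(0) = 2, h′′′(0) = -8.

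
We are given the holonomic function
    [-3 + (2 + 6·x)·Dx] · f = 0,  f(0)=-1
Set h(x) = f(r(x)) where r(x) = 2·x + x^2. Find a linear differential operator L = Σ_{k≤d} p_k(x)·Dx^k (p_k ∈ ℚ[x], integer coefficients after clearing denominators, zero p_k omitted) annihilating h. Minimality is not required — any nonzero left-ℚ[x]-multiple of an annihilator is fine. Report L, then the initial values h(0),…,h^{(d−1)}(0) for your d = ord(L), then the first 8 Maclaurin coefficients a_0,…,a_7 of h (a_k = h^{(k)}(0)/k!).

f: a_k = -1, -3/2, 9/8, -27/16, 405/128, -1701/256, 15309/1024, -72171/2048, …
h₀=f(r): pull back L_f along r ⇒ L₀.
L = (-3 - 3·x) + (1 + 6·x + 3·x^2)·Dx  (order 1).
h: a_k = -1, -3, 3, -9, 63/2, -243/2, 999/2, -4293/2, …
ICs: h(0) = -1.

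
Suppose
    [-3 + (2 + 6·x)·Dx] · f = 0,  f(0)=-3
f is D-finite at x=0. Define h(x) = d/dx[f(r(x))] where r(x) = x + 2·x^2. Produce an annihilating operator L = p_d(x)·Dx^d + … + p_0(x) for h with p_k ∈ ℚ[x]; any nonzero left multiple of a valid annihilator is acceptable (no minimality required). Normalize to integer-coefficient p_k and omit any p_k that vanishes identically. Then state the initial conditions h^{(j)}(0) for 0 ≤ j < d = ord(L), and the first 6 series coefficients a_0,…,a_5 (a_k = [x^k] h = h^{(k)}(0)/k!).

f: a_k = -3, -9/2, 27/8, -81/16, 1215/128, -5103/256, …
f∘r: x↦r, Dx↦Dx/r' in L_f ⇒ L₀.
h₀' ⇒ L via d/dx closure of L₀.
L = 5 + (-2 - 14·x - 36·x^2 - 48·x^3)·Dx  (order 1).
h: a_k = -9/2, -45/4, 405/16, -945/32, -6075/256, 100845/512, …
ICs: h(0) = -9/2.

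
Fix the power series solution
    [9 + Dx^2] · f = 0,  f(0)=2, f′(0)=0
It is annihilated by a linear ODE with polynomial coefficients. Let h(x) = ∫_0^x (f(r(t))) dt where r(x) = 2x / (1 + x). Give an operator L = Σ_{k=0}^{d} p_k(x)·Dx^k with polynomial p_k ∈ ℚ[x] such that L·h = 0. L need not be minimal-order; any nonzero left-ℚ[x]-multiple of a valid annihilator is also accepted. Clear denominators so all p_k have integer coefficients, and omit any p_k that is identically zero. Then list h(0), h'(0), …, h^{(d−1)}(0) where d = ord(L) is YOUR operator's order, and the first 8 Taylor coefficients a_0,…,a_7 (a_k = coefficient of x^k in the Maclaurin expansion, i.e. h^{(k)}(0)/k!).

f: a_k = 2, 0, -9, 0, 27/4, 0, -81/40, 0, …
Substitute x→r, Dx→(1/r')Dx; clear ⇒ L₀.
h=∫₀ˣh₀: take L = L₀·Dx.
L = 36·Dx + (2 + 6·x + 6·x^2 + 2·x^3)·Dx^2 + (1 + 4·x + 6·x^2 + 4·x^3 + x^4)·Dx^3  (order 3).
h: a_k = 0, 2, 0, -12, 18, 0, -48, 3852/35, …
ICs: h(0) = 0, h′(0) = 2, h′′(0) = 0.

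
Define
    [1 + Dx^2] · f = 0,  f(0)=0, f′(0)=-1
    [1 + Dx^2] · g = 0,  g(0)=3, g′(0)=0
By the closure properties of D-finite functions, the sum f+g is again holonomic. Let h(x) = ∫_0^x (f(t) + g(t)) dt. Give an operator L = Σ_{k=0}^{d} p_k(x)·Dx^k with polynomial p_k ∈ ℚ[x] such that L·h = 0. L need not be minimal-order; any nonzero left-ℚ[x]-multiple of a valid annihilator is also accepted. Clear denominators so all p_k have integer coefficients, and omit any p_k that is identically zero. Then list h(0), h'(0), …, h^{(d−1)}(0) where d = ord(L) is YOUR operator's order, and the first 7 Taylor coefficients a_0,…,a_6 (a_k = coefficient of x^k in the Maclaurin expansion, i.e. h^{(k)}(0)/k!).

L = Dx + Dx^3  (order 3).
h: a_k = 0, 3, -1/2, -1/2, 1/24, 1/40, -1/720, …
ICs: h(0) = 0, h′(0) = 3, h′′(0) = -1.

f: a_k = 0, -1, 0, 1/6, 0, -1/120, 0, …
g: a_k = 3, 0, -3/2, 0, 1/8, 0, -1/240, …
Sum ⇒ L₀ = lclm(L_f,L_g) in ℚ(x)⟨Dx⟩.
∫: right-multiply L₀ by Dx.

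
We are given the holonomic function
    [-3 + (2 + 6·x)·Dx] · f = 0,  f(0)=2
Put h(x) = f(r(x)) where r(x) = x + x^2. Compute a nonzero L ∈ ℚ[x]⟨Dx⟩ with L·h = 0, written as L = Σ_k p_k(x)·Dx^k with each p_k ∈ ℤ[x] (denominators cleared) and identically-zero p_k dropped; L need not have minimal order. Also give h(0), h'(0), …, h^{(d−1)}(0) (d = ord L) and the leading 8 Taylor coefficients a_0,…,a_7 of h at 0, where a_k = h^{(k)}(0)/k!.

f: a_k = 2, 3, -9/4, 27/8, -405/64, 1701/128, -15309/512, 72171/1024, …
Substitute x→r, Dx→(1/r')Dx; clear ⇒ L₀.
L = (-3 - 6·x) + (2 + 6·x + 6·x^2)·Dx  (order 1).
h: a_k = 2, 3, 3/4, -9/8, 99/64, -243/128, 999/512, -1377/1024, …
ICs: h(0) = 2.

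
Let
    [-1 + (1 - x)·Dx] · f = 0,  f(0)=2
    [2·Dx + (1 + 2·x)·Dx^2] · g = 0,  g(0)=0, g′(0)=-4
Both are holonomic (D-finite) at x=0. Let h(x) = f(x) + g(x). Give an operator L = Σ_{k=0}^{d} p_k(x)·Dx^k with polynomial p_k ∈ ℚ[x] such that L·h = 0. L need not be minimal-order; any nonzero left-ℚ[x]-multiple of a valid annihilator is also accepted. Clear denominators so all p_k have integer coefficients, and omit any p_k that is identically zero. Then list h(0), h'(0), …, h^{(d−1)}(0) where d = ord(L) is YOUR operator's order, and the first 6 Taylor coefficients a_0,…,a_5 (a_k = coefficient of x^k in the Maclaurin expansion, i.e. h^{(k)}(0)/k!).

L = (14 + 4·x)·Dx + (-1 + 20·x + 8·x^2)·Dx^2 + (-2 - 3·x + 3·x^2 + 2·x^3)·Dx^3  (order 3).
h: a_k = 2, -2, 6, -10/3, 10, -54/5, …
ICs: h(0) = 2, h′(0) = -2, h′′(0) = 12.

f: a_k = 2, 2, 2, 2, 2, 2, …
g: a_k = 0, -4, 4, -16/3, 8, -64/5, …
Sum ⇒ L₀ = lclm(L_f,L_g) in ℚ(x)⟨Dx⟩.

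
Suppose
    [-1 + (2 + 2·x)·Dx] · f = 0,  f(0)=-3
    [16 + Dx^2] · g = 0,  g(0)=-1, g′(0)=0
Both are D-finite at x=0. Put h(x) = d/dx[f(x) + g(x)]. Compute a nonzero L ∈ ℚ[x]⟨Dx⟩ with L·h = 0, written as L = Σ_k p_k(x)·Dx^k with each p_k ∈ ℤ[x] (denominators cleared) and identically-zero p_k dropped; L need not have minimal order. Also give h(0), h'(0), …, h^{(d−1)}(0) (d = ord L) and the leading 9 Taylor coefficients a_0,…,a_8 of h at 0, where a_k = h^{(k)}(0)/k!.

L = (-1264 - 2048·x - 1024·x^2) + (-2144 - 6240·x - 6144·x^2 - 2048·x^3)·Dx + (-79 - 128·x - 64·x^2)·Dx^2 + (-134 - 390·x - 384·x^2 - 128·x^3)·Dx^3  (order 3).
h: a_k = -3/2, 67/4, -9/16, -4051/96, -105/256, 264979/7680, -693/2048, -16371811/1290240, -19305/65536, …
ICs: h(0) = -3/2, h′(0) = 67/4, h′′(0) = -9/8.

f: a_k = -3, -3/2, 3/8, -3/16, 15/128, -21/256, 63/1024, -99/2048, 1287/32768, …
g: a_k = -1, 0, 8, 0, -32/3, 0, 256/45, 0, -512/315, …
L₀ := lclm(L_f,L_g); ord L₀ ≤ 1+2.
h=h₀': d/dx-closure on L₀ ⇒ L.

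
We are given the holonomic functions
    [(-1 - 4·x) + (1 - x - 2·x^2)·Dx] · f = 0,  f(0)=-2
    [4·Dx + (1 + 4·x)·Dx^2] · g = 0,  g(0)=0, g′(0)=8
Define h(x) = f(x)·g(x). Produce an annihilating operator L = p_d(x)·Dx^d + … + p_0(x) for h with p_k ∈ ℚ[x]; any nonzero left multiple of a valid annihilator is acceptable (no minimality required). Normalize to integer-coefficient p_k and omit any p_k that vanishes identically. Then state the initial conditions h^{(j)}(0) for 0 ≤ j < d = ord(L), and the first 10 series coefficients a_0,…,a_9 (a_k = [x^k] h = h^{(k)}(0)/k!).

L = (8 + 32·x) + (-2 + 20·x + 40·x^2)·Dx + (-1 - 3·x + 6·x^2 + 8·x^3)·Dx^2  (order 2).
h: a_k = 0, -16, 16, -304/3, 560/3, -4176/5, 11344/5, -306736/35, 199792/7, -33230768/315, …
ICs: h(0) = 0, h′(0) = -16.

f: a_k = -2, -2, -6, -10, -22, -42, -86, -170, -342, -682, …
g: a_k = 0, 8, -16, 128/3, -128, 2048/5, -4096/3, 32768/7, -16384, 524288/9, …
f·g: L₀ = L_f ⊗_s L_g, ord ≤ 1·2.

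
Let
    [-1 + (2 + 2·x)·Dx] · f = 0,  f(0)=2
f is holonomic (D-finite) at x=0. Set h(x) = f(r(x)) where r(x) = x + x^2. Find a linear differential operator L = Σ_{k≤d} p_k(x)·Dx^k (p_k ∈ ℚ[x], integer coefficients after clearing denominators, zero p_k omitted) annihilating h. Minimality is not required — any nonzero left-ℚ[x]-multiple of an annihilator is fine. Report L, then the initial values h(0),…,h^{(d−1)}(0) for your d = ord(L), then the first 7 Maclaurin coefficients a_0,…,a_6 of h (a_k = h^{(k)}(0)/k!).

f: a_k = 2, 1, -1/4, 1/8, -5/64, 7/128, -21/512, …
Change of var in L_f (x↦r) gives L₀.
L = (-1 - 2·x) + (2 + 2·x + 2·x^2)·Dx  (order 1).
h: a_k = 2, 1, 3/4, -3/8, 3/64, 15/128, -57/512, …
ICs: h(0) = 2.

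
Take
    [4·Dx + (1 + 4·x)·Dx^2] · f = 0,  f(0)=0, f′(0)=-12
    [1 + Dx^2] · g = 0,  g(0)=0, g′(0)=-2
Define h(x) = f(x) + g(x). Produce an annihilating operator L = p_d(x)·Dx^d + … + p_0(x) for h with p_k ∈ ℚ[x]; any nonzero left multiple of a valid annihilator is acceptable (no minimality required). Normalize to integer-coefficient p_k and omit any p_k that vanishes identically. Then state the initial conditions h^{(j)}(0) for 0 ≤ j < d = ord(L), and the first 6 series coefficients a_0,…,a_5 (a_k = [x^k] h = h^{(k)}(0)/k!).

f: a_k = 0, -12, 24, -64, 192, -3072/5, …
g: a_k = 0, -2, 0, 1/3, 0, -1/60, …
Weyl lclm of L_f,L_g ⇒ L₀ (ord ≤ 4).
L = (388 + 32·x + 64·x^2)·Dx + (33 + 140·x + 48·x^2 + 64·x^3)·Dx^2 + (388 + 32·x + 64·x^2)·Dx^3 + (33 + 140·x + 48·x^2 + 64·x^3)·Dx^4  (order 4).
h: a_k = 0, -14, 24, -191/3, 192, -7373/12, …
ICs: h(0) = 0, h′(0) = -14, h′′(0) = 48, h′′′(0) = -382.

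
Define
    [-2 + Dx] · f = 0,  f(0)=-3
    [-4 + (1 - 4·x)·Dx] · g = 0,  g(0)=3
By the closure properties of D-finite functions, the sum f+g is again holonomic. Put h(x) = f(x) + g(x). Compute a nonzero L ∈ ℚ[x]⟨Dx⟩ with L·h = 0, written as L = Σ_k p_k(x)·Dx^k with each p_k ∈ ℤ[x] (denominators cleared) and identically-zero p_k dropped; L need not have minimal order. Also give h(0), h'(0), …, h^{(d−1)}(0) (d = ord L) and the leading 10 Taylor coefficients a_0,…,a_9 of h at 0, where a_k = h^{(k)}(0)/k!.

L = (24 + 32·x) + (-14 - 16·x + 32·x^2)·Dx + (1 - 16·x^2)·Dx^2  (order 2).
h: a_k = 0, 6, 42, 188, 766, 15356/5, 184316/15, 5160952/105, 20643838/105, 743178236/945, …
ICs: h(0) = 0, h′(0) = 6.

f: a_k = -3, -6, -6, -4, -2, -4/5, -4/15, -8/105, -2/105, -4/945, …
g: a_k = 3, 12, 48, 192, 768, 3072, 12288, 49152, 196608, 786432, …
L₀ := lclm(L_f,L_g); ord L₀ ≤ 1+1.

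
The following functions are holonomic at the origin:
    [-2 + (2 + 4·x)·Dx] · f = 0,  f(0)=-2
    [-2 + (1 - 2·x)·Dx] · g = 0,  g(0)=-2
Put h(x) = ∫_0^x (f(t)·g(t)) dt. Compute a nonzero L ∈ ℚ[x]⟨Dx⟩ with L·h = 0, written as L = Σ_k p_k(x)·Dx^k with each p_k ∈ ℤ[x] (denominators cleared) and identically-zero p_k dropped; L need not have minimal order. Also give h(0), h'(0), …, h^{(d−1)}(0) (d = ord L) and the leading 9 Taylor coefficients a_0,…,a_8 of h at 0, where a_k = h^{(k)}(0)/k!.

L = (3 + 2·x)·Dx + (-1 + 4·x^2)·Dx^2  (order 2).
h: a_k = 0, 4, 6, 22/3, 23/2, 179/10, 365/12, 1439/28, 2911/32, …
ICs: h(0) = 0, h′(0) = 4.

f: a_k = -2, -2, 1, -1, 5/4, -7/4, 21/8, -33/8, 429/64, …
g: a_k = -2, -4, -8, -16, -32, -64, -128, -256, -512, …
Product ⇒ symmetric product L₀, ord ≤ 1.
h=∫₀ˣh₀: take L = L₀·Dx.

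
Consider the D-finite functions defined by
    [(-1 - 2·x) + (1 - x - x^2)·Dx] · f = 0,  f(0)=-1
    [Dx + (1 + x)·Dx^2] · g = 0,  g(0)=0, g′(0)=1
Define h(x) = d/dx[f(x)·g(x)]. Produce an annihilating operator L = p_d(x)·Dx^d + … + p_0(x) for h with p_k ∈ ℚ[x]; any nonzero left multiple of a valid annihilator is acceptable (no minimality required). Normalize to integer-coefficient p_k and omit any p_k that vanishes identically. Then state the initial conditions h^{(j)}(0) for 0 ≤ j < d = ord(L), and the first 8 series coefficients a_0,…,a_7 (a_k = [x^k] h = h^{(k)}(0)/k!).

f: a_k = -1, -1, -2, -3, -5, -8, -13, -21, …
g: a_k = 0, 1, -1/2, 1/3, -1/4, 1/5, -1/6, 1/7, …
Product ⇒ symmetric product L₀, ord ≤ 2.
h=h₀': d/dx-closure on L₀ ⇒ L.
L = (26 + 54·x + 36·x^2) + (7 + 37·x + 60·x^2 + 28·x^3)·Dx + (-3 - 4·x + 6·x^2 + 11·x^3 + 4·x^4)·Dx^2  (order 2).
h: a_k = -1, -1, -11/2, -25/3, -247/12, -181/5, -1441/20, -13609/105, …
ICs: h(0) = -1, h′(0) = -1.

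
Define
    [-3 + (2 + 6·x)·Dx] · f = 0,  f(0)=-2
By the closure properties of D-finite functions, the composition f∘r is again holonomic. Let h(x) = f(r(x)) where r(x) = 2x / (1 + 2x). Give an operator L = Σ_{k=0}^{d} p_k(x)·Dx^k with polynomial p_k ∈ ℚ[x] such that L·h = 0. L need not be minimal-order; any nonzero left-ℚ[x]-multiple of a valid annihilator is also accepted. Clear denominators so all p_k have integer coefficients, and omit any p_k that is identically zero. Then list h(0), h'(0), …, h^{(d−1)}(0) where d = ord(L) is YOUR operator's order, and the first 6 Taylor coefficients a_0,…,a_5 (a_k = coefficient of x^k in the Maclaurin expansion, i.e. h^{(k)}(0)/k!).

f: a_k = -2, -3, 9/4, -27/8, 405/64, -1701/128, …
h₀=f(r): pull back L_f along r ⇒ L₀.
L = -3 + (1 + 10·x + 16·x^2)·Dx  (order 1).
h: a_k = -2, -6, 21, -87, 1677/4, -9069/4, …
ICs: h(0) = -2.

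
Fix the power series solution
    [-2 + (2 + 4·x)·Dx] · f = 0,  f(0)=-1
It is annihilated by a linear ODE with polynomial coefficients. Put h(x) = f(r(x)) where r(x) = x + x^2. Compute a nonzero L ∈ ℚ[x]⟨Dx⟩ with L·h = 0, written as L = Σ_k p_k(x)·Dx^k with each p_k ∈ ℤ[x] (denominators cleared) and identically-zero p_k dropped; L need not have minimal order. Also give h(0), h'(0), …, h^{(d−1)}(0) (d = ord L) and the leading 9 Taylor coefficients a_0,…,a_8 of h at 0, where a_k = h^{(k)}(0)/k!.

f: a_k = -1, -1, 1/2, -1/2, 5/8, -7/8, 21/16, -33/16, 429/128, …
L₀ from L_f via x↦r, Dx↦r'^{-1}Dx.
L = (-1 - 2·x) + (1 + 2·x + 2·x^2)·Dx  (order 1).
h: a_k = -1, -1, -1/2, 1/2, -3/8, 1/8, 3/16, -7/16, 61/128, …
ICs: h(0) = -1.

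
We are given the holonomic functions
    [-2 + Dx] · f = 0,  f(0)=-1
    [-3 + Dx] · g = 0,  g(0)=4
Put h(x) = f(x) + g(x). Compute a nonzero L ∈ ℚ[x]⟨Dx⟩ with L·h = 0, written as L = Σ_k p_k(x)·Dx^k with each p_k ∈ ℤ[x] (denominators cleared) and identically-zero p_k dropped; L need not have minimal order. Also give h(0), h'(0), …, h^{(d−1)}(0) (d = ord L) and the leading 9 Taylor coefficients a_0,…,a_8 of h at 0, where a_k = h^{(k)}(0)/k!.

L = 6 - 5·Dx + Dx^2  (order 2).
h: a_k = 3, 10, 16, 50/3, 77/6, 47/6, 713/180, 431/252, 6497/10080, …
ICs: h(0) = 3, h′(0) = 10.

f: a_k = -1, -2, -2, -4/3, -2/3, -4/15, -4/45, -8/315, -2/315, …
g: a_k = 4, 12, 18, 18, 27/2, 81/10, 81/20, 243/140, 729/1120, …
Weyl lclm of L_f,L_g ⇒ L₀ (ord ≤ 2).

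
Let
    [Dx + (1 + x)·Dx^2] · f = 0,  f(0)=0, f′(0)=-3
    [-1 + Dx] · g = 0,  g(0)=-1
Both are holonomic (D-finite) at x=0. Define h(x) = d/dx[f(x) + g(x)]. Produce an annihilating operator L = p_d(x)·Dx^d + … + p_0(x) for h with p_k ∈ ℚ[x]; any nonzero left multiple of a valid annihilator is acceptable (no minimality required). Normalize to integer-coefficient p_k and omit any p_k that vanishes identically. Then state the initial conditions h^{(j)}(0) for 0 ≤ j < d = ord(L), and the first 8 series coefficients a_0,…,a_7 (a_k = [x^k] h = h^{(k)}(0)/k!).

f: a_k = 0, -3, 3/2, -1, 3/4, -3/5, 1/2, -3/7, …
g: a_k = -1, -1, -1/2, -1/6, -1/24, -1/120, -1/720, -1/5040, …
Sum ⇒ L₀ = lclm(L_f,L_g) in ℚ(x)⟨Dx⟩.
h=h₀': d/dx-closure on L₀ ⇒ L.
L = (-3 - x) + (1 - 2·x - x^2)·Dx + (2 + 3·x + x^2)·Dx^2  (order 2).
h: a_k = -4, 2, -7/2, 17/6, -73/24, 359/120, -2161/720, 15119/5040, …
ICs: h(0) = -4, h′(0) = 2.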